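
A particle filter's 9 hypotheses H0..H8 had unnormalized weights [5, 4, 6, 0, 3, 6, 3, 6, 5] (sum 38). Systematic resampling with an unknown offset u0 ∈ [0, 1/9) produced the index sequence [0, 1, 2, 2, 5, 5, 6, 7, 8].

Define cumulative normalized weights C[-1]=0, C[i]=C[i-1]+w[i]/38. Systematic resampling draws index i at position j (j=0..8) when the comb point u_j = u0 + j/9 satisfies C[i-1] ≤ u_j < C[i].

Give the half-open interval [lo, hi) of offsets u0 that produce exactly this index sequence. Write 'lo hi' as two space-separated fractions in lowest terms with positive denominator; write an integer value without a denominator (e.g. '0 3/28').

C = [5/38, 9/38, 15/38, 15/38, 9/19, 12/19, 27/38, 33/38, 1]
j=0 picked index 0: u0 ∈ [0, 5/38)
j=1 picked index 1: u0 ∈ [7/342, 43/342)
j=2 picked index 2: u0 ∈ [5/342, 59/342)
j=3 picked index 2: u0 ∈ [-11/114, 7/114)
j=4 picked index 5: u0 ∈ [5/171, 32/171)
j=5 picked index 5: u0 ∈ [-14/171, 13/171)
j=6 picked index 6: u0 ∈ [-2/57, 5/114)
j=7 picked index 7: u0 ∈ [-23/342, 31/342)
j=8 picked index 8: u0 ∈ [-7/342, 1/9)
intersection: [5/171, 5/114)

5/171 5/114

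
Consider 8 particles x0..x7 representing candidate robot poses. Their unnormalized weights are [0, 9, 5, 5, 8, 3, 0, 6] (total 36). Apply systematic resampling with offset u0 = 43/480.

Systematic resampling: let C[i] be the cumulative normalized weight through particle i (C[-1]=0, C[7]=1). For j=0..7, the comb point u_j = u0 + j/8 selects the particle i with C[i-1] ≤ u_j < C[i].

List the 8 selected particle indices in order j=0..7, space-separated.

1 1 2 3 4 4 7 7

C = [0, 1/4, 7/18, 19/36, 3/4, 5/6, 5/6, 1]
j=0: u_0=43/480 ∈ [0, 1/4) → index 1
j=1: u_1=103/480 ∈ [0, 1/4) → index 1
j=2: u_2=163/480 ∈ [1/4, 7/18) → index 2
j=3: u_3=223/480 ∈ [7/18, 19/36) → index 3
j=4: u_4=283/480 ∈ [19/36, 3/4) → index 4
j=5: u_5=343/480 ∈ [19/36, 3/4) → index 4
j=6: u_6=403/480 ∈ [5/6, 1) → index 7
j=7: u_7=463/480 ∈ [5/6, 1) → index 7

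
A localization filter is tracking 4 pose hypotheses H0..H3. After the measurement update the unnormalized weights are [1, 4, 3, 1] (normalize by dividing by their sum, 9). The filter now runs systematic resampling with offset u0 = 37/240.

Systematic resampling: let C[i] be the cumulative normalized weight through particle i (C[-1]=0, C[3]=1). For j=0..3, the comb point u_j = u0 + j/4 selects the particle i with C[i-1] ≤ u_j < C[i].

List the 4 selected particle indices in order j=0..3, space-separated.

C = [1/9, 5/9, 8/9, 1]
j=0: u_0=37/240 ∈ [1/9, 5/9) → index 1
j=1: u_1=97/240 ∈ [1/9, 5/9) → index 1
j=2: u_2=157/240 ∈ [5/9, 8/9) → index 2
j=3: u_3=217/240 ∈ [8/9, 1) → index 3

1 1 2 3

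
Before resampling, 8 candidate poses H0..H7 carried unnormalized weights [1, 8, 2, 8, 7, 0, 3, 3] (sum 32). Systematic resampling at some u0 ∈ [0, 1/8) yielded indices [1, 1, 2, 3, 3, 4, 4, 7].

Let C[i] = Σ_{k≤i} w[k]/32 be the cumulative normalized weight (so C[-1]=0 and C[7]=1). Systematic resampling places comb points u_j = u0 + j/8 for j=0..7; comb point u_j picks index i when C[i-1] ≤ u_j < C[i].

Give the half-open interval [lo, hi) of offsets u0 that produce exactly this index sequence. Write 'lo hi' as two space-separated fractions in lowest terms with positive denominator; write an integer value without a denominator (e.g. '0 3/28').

1/32 1/16

C = [1/32, 9/32, 11/32, 19/32, 13/16, 13/16, 29/32, 1]
j=0 picked index 1: u0 ∈ [1/32, 9/32)
j=1 picked index 1: u0 ∈ [-3/32, 5/32)
j=2 picked index 2: u0 ∈ [1/32, 3/32)
j=3 picked index 3: u0 ∈ [-1/32, 7/32)
j=4 picked index 3: u0 ∈ [-5/32, 3/32)
j=5 picked index 4: u0 ∈ [-1/32, 3/16)
j=6 picked index 4: u0 ∈ [-5/32, 1/16)
j=7 picked index 7: u0 ∈ [1/32, 1/8)
intersection: [1/32, 1/16)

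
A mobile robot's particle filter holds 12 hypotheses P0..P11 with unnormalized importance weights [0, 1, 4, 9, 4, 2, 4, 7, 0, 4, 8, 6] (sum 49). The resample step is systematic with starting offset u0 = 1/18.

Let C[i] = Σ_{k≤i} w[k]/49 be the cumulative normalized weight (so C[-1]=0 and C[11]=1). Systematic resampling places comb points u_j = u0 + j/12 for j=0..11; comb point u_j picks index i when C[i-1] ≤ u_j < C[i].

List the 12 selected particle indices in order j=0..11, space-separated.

2 3 3 4 5 6 7 9 10 10 11 11

C = [0, 1/49, 5/49, 2/7, 18/49, 20/49, 24/49, 31/49, 31/49, 5/7, 43/49, 1]
j=0: u_0=1/18 ∈ [1/49, 5/49) → index 2
j=1: u_1=5/36 ∈ [5/49, 2/7) → index 3
j=2: u_2=2/9 ∈ [5/49, 2/7) → index 3
j=3: u_3=11/36 ∈ [2/7, 18/49) → index 4
j=4: u_4=7/18 ∈ [18/49, 20/49) → index 5
j=5: u_5=17/36 ∈ [20/49, 24/49) → index 6
j=6: u_6=5/9 ∈ [24/49, 31/49) → index 7
j=7: u_7=23/36 ∈ [31/49, 5/7) → index 9
j=8: u_8=13/18 ∈ [5/7, 43/49) → index 10
j=9: u_9=29/36 ∈ [5/7, 43/49) → index 10
j=10: u_10=8/9 ∈ [43/49, 1) → index 11
j=11: u_11=35/36 ∈ [43/49, 1) → index 11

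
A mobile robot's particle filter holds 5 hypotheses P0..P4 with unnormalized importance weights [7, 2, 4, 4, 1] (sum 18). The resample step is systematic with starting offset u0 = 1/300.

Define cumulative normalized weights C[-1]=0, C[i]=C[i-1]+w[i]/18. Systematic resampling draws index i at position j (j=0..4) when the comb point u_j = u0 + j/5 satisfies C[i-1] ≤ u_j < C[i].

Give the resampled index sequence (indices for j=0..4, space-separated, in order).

0 0 1 2 3

C = [7/18, 1/2, 13/18, 17/18, 1]
j=0: u_0=1/300 ∈ [0, 7/18) → index 0
j=1: u_1=61/300 ∈ [0, 7/18) → index 0
j=2: u_2=121/300 ∈ [7/18, 1/2) → index 1
j=3: u_3=181/300 ∈ [1/2, 13/18) → index 2
j=4: u_4=241/300 ∈ [13/18, 17/18) → index 3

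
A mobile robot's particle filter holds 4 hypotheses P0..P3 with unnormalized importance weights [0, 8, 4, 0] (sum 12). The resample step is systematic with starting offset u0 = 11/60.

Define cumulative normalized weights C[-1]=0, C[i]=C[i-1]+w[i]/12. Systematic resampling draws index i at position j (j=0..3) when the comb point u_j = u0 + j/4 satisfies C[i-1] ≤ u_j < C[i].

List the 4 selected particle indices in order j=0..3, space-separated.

C = [0, 2/3, 1, 1]
j=0: u_0=11/60 ∈ [0, 2/3) → index 1
j=1: u_1=13/30 ∈ [0, 2/3) → index 1
j=2: u_2=41/60 ∈ [2/3, 1) → index 2
j=3: u_3=14/15 ∈ [2/3, 1) → index 2

1 1 2 2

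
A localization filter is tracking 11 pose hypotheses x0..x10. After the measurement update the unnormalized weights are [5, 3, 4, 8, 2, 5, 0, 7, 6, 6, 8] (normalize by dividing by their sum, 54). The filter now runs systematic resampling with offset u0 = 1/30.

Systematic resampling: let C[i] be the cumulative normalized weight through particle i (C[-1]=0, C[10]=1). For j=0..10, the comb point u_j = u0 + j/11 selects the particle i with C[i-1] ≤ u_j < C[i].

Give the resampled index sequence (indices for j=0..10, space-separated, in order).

0 1 2 3 4 5 7 8 9 9 10

C = [5/54, 4/27, 2/9, 10/27, 11/27, 1/2, 1/2, 17/27, 20/27, 23/27, 1]
j=0: u_0=1/30 ∈ [0, 5/54) → index 0
j=1: u_1=41/330 ∈ [5/54, 4/27) → index 1
j=2: u_2=71/330 ∈ [4/27, 2/9) → index 2
j=3: u_3=101/330 ∈ [2/9, 10/27) → index 3
j=4: u_4=131/330 ∈ [10/27, 11/27) → index 4
j=5: u_5=161/330 ∈ [11/27, 1/2) → index 5
j=6: u_6=191/330 ∈ [1/2, 17/27) → index 7
j=7: u_7=221/330 ∈ [17/27, 20/27) → index 8
j=8: u_8=251/330 ∈ [20/27, 23/27) → index 9
j=9: u_9=281/330 ∈ [20/27, 23/27) → index 9
j=10: u_10=311/330 ∈ [23/27, 1) → index 10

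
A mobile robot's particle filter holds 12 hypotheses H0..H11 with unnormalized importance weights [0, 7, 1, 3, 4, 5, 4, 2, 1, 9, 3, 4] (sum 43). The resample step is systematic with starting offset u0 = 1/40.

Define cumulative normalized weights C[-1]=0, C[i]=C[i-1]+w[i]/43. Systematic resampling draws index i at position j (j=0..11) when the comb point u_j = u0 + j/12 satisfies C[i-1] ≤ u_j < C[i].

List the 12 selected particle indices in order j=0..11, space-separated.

1 1 3 4 5 5 6 8 9 9 10 11

C = [0, 7/43, 8/43, 11/43, 15/43, 20/43, 24/43, 26/43, 27/43, 36/43, 39/43, 1]
j=0: u_0=1/40 ∈ [0, 7/43) → index 1
j=1: u_1=13/120 ∈ [0, 7/43) → index 1
j=2: u_2=23/120 ∈ [8/43, 11/43) → index 3
j=3: u_3=11/40 ∈ [11/43, 15/43) → index 4
j=4: u_4=43/120 ∈ [15/43, 20/43) → index 5
j=5: u_5=53/120 ∈ [15/43, 20/43) → index 5
j=6: u_6=21/40 ∈ [20/43, 24/43) → index 6
j=7: u_7=73/120 ∈ [26/43, 27/43) → index 8
j=8: u_8=83/120 ∈ [27/43, 36/43) → index 9
j=9: u_9=31/40 ∈ [27/43, 36/43) → index 9
j=10: u_10=103/120 ∈ [36/43, 39/43) → index 10
j=11: u_11=113/120 ∈ [39/43, 1) → index 11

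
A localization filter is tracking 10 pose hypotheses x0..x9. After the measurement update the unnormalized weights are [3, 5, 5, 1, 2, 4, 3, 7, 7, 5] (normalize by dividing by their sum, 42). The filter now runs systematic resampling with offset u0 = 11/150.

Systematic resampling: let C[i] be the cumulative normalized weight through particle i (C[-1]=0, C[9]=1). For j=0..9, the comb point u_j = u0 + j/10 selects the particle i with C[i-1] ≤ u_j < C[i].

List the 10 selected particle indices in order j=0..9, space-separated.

C = [1/14, 4/21, 13/42, 1/3, 8/21, 10/21, 23/42, 5/7, 37/42, 1]
j=0: u_0=11/150 ∈ [1/14, 4/21) → index 1
j=1: u_1=13/75 ∈ [1/14, 4/21) → index 1
j=2: u_2=41/150 ∈ [4/21, 13/42) → index 2
j=3: u_3=28/75 ∈ [1/3, 8/21) → index 4
j=4: u_4=71/150 ∈ [8/21, 10/21) → index 5
j=5: u_5=43/75 ∈ [23/42, 5/7) → index 7
j=6: u_6=101/150 ∈ [23/42, 5/7) → index 7
j=7: u_7=58/75 ∈ [5/7, 37/42) → index 8
j=8: u_8=131/150 ∈ [5/7, 37/42) → index 8
j=9: u_9=73/75 ∈ [37/42, 1) → index 9

1 1 2 4 5 7 7 8 8 9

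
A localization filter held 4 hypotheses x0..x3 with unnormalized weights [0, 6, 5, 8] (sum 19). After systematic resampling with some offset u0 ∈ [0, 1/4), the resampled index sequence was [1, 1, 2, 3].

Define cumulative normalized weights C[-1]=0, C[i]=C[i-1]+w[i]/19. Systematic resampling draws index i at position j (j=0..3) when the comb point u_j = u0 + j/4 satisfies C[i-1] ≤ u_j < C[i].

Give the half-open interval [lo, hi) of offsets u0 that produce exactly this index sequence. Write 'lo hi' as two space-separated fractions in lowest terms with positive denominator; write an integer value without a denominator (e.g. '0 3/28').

C = [0, 6/19, 11/19, 1]
j=0 picked index 1: u0 ∈ [0, 6/19)
j=1 picked index 1: u0 ∈ [-1/4, 5/76)
j=2 picked index 2: u0 ∈ [-7/38, 3/38)
j=3 picked index 3: u0 ∈ [-13/76, 1/4)
intersection: [0, 5/76)

0 5/76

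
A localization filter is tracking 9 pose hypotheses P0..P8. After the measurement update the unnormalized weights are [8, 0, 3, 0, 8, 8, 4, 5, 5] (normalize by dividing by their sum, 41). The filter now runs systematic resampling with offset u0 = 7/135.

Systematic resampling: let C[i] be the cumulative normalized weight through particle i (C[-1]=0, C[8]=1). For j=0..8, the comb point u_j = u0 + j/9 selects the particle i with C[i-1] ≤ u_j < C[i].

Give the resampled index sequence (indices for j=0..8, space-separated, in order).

C = [8/41, 8/41, 11/41, 11/41, 19/41, 27/41, 31/41, 36/41, 1]
j=0: u_0=7/135 ∈ [0, 8/41) → index 0
j=1: u_1=22/135 ∈ [0, 8/41) → index 0
j=2: u_2=37/135 ∈ [11/41, 19/41) → index 4
j=3: u_3=52/135 ∈ [11/41, 19/41) → index 4
j=4: u_4=67/135 ∈ [19/41, 27/41) → index 5
j=5: u_5=82/135 ∈ [19/41, 27/41) → index 5
j=6: u_6=97/135 ∈ [27/41, 31/41) → index 6
j=7: u_7=112/135 ∈ [31/41, 36/41) → index 7
j=8: u_8=127/135 ∈ [36/41, 1) → index 8

0 0 4 4 5 5 6 7 8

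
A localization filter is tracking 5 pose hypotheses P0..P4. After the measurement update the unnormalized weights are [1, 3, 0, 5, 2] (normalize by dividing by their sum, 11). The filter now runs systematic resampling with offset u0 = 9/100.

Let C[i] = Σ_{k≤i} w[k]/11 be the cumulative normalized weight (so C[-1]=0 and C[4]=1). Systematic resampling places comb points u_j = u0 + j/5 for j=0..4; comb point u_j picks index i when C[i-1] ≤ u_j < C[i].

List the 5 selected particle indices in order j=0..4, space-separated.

0 1 3 3 4

C = [1/11, 4/11, 4/11, 9/11, 1]
j=0: u_0=9/100 ∈ [0, 1/11) → index 0
j=1: u_1=29/100 ∈ [1/11, 4/11) → index 1
j=2: u_2=49/100 ∈ [4/11, 9/11) → index 3
j=3: u_3=69/100 ∈ [4/11, 9/11) → index 3
j=4: u_4=89/100 ∈ [9/11, 1) → index 4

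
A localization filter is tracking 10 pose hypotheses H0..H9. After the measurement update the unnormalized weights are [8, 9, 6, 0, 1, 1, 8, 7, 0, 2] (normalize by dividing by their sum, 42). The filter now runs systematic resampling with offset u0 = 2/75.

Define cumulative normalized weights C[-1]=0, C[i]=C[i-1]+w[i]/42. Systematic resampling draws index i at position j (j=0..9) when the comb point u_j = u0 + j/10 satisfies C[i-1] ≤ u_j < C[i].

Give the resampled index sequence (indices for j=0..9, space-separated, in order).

0 0 1 1 2 2 6 6 7 7

C = [4/21, 17/42, 23/42, 23/42, 4/7, 25/42, 11/14, 20/21, 20/21, 1]
j=0: u_0=2/75 ∈ [0, 4/21) → index 0
j=1: u_1=19/150 ∈ [0, 4/21) → index 0
j=2: u_2=17/75 ∈ [4/21, 17/42) → index 1
j=3: u_3=49/150 ∈ [4/21, 17/42) → index 1
j=4: u_4=32/75 ∈ [17/42, 23/42) → index 2
j=5: u_5=79/150 ∈ [17/42, 23/42) → index 2
j=6: u_6=47/75 ∈ [25/42, 11/14) → index 6
j=7: u_7=109/150 ∈ [25/42, 11/14) → index 6
j=8: u_8=62/75 ∈ [11/14, 20/21) → index 7
j=9: u_9=139/150 ∈ [11/14, 20/21) → index 7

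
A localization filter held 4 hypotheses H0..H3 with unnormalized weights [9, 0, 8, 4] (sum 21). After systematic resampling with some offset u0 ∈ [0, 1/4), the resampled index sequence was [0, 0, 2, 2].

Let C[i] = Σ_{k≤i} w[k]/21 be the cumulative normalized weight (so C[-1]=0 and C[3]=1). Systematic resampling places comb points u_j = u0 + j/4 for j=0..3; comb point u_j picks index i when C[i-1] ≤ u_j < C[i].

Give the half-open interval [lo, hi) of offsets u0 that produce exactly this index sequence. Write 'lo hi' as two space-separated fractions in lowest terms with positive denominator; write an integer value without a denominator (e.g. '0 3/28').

0 5/84

C = [3/7, 3/7, 17/21, 1]
j=0 picked index 0: u0 ∈ [0, 3/7)
j=1 picked index 0: u0 ∈ [-1/4, 5/28)
j=2 picked index 2: u0 ∈ [-1/14, 13/42)
j=3 picked index 2: u0 ∈ [-9/28, 5/84)
intersection: [0, 5/84)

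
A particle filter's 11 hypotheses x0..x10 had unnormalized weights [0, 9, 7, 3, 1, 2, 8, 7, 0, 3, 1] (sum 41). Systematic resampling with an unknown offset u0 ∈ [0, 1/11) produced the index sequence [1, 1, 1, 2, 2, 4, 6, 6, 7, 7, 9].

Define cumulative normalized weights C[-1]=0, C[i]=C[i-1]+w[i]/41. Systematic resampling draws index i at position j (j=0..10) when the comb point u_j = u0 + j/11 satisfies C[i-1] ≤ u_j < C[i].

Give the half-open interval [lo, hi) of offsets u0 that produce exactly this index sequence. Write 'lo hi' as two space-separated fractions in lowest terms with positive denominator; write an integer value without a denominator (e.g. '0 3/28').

C = [0, 9/41, 16/41, 19/41, 20/41, 22/41, 30/41, 37/41, 37/41, 40/41, 1]
j=0 picked index 1: u0 ∈ [0, 9/41)
j=1 picked index 1: u0 ∈ [-1/11, 58/451)
j=2 picked index 1: u0 ∈ [-2/11, 17/451)
j=3 picked index 2: u0 ∈ [-24/451, 53/451)
j=4 picked index 2: u0 ∈ [-65/451, 12/451)
j=5 picked index 4: u0 ∈ [4/451, 15/451)
j=6 picked index 6: u0 ∈ [-4/451, 84/451)
j=7 picked index 6: u0 ∈ [-45/451, 43/451)
j=8 picked index 7: u0 ∈ [2/451, 79/451)
j=9 picked index 7: u0 ∈ [-39/451, 38/451)
j=10 picked index 9: u0 ∈ [-3/451, 30/451)
intersection: [4/451, 12/451)

4/451 12/451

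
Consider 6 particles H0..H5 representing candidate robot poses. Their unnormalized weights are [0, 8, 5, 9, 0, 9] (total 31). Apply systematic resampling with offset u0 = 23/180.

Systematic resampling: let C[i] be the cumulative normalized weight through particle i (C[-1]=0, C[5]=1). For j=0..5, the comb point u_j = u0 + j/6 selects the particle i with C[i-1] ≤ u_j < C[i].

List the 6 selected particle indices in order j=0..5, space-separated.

C = [0, 8/31, 13/31, 22/31, 22/31, 1]
j=0: u_0=23/180 ∈ [0, 8/31) → index 1
j=1: u_1=53/180 ∈ [8/31, 13/31) → index 2
j=2: u_2=83/180 ∈ [13/31, 22/31) → index 3
j=3: u_3=113/180 ∈ [13/31, 22/31) → index 3
j=4: u_4=143/180 ∈ [22/31, 1) → index 5
j=5: u_5=173/180 ∈ [22/31, 1) → index 5

1 2 3 3 5 5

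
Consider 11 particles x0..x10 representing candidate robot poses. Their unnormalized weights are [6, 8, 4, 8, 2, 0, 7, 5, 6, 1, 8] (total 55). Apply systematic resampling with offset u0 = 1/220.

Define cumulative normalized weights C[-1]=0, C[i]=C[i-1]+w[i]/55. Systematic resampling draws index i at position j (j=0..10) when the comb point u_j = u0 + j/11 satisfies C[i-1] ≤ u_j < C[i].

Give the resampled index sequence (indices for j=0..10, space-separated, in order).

C = [6/55, 14/55, 18/55, 26/55, 28/55, 28/55, 7/11, 8/11, 46/55, 47/55, 1]
j=0: u_0=1/220 ∈ [0, 6/55) → index 0
j=1: u_1=21/220 ∈ [0, 6/55) → index 0
j=2: u_2=41/220 ∈ [6/55, 14/55) → index 1
j=3: u_3=61/220 ∈ [14/55, 18/55) → index 2
j=4: u_4=81/220 ∈ [18/55, 26/55) → index 3
j=5: u_5=101/220 ∈ [18/55, 26/55) → index 3
j=6: u_6=11/20 ∈ [28/55, 7/11) → index 6
j=7: u_7=141/220 ∈ [7/11, 8/11) → index 7
j=8: u_8=161/220 ∈ [8/11, 46/55) → index 8
j=9: u_9=181/220 ∈ [8/11, 46/55) → index 8
j=10: u_10=201/220 ∈ [47/55, 1) → index 10

0 0 1 2 3 3 6 7 8 8 10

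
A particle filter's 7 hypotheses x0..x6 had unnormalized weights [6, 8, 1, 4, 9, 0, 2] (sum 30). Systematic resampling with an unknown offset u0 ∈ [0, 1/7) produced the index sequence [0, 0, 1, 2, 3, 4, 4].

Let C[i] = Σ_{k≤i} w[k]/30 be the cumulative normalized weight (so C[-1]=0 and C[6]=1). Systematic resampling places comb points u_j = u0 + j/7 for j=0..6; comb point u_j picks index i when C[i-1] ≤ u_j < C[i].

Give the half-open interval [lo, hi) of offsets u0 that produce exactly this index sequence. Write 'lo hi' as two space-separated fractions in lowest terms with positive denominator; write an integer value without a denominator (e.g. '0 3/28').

4/105 2/35

C = [1/5, 7/15, 1/2, 19/30, 14/15, 14/15, 1]
j=0 picked index 0: u0 ∈ [0, 1/5)
j=1 picked index 0: u0 ∈ [-1/7, 2/35)
j=2 picked index 1: u0 ∈ [-3/35, 19/105)
j=3 picked index 2: u0 ∈ [4/105, 1/14)
j=4 picked index 3: u0 ∈ [-1/14, 13/210)
j=5 picked index 4: u0 ∈ [-17/210, 23/105)
j=6 picked index 4: u0 ∈ [-47/210, 8/105)
intersection: [4/105, 2/35)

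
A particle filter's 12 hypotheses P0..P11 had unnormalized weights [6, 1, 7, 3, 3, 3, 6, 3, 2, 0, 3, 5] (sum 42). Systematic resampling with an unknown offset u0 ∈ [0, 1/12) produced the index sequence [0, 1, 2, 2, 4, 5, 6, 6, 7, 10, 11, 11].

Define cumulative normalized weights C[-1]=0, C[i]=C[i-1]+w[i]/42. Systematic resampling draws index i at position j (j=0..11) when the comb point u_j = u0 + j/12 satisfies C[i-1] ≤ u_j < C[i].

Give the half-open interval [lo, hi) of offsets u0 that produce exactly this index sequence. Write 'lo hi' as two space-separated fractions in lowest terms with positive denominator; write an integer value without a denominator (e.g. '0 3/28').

C = [1/7, 1/6, 1/3, 17/42, 10/21, 23/42, 29/42, 16/21, 17/21, 17/21, 37/42, 1]
j=0 picked index 0: u0 ∈ [0, 1/7)
j=1 picked index 1: u0 ∈ [5/84, 1/12)
j=2 picked index 2: u0 ∈ [0, 1/6)
j=3 picked index 2: u0 ∈ [-1/12, 1/12)
j=4 picked index 4: u0 ∈ [1/14, 1/7)
j=5 picked index 5: u0 ∈ [5/84, 11/84)
j=6 picked index 6: u0 ∈ [1/21, 4/21)
j=7 picked index 6: u0 ∈ [-1/28, 3/28)
j=8 picked index 7: u0 ∈ [1/42, 2/21)
j=9 picked index 10: u0 ∈ [5/84, 11/84)
j=10 picked index 11: u0 ∈ [1/21, 1/6)
j=11 picked index 11: u0 ∈ [-1/28, 1/12)
intersection: [1/14, 1/12)

1/14 1/12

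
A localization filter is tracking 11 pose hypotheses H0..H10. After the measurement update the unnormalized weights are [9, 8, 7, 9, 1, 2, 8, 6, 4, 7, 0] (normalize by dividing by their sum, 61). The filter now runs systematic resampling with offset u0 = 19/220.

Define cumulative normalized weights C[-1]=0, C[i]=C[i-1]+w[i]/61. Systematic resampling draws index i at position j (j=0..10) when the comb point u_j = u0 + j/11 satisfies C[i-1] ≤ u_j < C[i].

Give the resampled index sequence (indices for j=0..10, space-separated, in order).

0 1 1 2 3 3 6 7 7 9 9

C = [9/61, 17/61, 24/61, 33/61, 34/61, 36/61, 44/61, 50/61, 54/61, 1, 1]
j=0: u_0=19/220 ∈ [0, 9/61) → index 0
j=1: u_1=39/220 ∈ [9/61, 17/61) → index 1
j=2: u_2=59/220 ∈ [9/61, 17/61) → index 1
j=3: u_3=79/220 ∈ [17/61, 24/61) → index 2
j=4: u_4=9/20 ∈ [24/61, 33/61) → index 3
j=5: u_5=119/220 ∈ [24/61, 33/61) → index 3
j=6: u_6=139/220 ∈ [36/61, 44/61) → index 6
j=7: u_7=159/220 ∈ [44/61, 50/61) → index 7
j=8: u_8=179/220 ∈ [44/61, 50/61) → index 7
j=9: u_9=199/220 ∈ [54/61, 1) → index 9
j=10: u_10=219/220 ∈ [54/61, 1) → index 9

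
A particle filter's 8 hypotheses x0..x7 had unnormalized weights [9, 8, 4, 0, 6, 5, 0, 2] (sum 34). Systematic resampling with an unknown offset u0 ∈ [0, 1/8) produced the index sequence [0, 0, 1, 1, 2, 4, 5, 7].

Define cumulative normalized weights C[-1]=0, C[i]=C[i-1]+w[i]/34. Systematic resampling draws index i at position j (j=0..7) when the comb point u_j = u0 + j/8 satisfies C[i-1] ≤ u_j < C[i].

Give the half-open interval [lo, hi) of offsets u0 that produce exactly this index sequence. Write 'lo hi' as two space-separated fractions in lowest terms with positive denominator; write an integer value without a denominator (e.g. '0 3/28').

C = [9/34, 1/2, 21/34, 21/34, 27/34, 16/17, 16/17, 1]
j=0 picked index 0: u0 ∈ [0, 9/34)
j=1 picked index 0: u0 ∈ [-1/8, 19/136)
j=2 picked index 1: u0 ∈ [1/68, 1/4)
j=3 picked index 1: u0 ∈ [-15/136, 1/8)
j=4 picked index 2: u0 ∈ [0, 2/17)
j=5 picked index 4: u0 ∈ [-1/136, 23/136)
j=6 picked index 5: u0 ∈ [3/68, 13/68)
j=7 picked index 7: u0 ∈ [9/136, 1/8)
intersection: [9/136, 2/17)

9/136 2/17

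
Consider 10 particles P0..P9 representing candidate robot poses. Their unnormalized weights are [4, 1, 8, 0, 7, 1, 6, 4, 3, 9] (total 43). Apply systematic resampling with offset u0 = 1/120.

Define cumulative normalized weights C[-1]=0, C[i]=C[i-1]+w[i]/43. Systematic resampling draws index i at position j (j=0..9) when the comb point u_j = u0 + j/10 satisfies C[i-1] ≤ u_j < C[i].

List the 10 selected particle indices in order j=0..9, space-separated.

C = [4/43, 5/43, 13/43, 13/43, 20/43, 21/43, 27/43, 31/43, 34/43, 1]
j=0: u_0=1/120 ∈ [0, 4/43) → index 0
j=1: u_1=13/120 ∈ [4/43, 5/43) → index 1
j=2: u_2=5/24 ∈ [5/43, 13/43) → index 2
j=3: u_3=37/120 ∈ [13/43, 20/43) → index 4
j=4: u_4=49/120 ∈ [13/43, 20/43) → index 4
j=5: u_5=61/120 ∈ [21/43, 27/43) → index 6
j=6: u_6=73/120 ∈ [21/43, 27/43) → index 6
j=7: u_7=17/24 ∈ [27/43, 31/43) → index 7
j=8: u_8=97/120 ∈ [34/43, 1) → index 9
j=9: u_9=109/120 ∈ [34/43, 1) → index 9

0 1 2 4 4 6 6 7 9 9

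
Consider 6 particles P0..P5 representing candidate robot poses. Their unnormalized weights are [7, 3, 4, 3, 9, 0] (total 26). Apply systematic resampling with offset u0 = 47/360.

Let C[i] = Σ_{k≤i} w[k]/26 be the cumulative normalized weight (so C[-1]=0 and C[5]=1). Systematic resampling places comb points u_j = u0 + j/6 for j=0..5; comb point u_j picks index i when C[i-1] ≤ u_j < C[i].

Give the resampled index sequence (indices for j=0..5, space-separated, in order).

C = [7/26, 5/13, 7/13, 17/26, 1, 1]
j=0: u_0=47/360 ∈ [0, 7/26) → index 0
j=1: u_1=107/360 ∈ [7/26, 5/13) → index 1
j=2: u_2=167/360 ∈ [5/13, 7/13) → index 2
j=3: u_3=227/360 ∈ [7/13, 17/26) → index 3
j=4: u_4=287/360 ∈ [17/26, 1) → index 4
j=5: u_5=347/360 ∈ [17/26, 1) → index 4

0 1 2 3 4 4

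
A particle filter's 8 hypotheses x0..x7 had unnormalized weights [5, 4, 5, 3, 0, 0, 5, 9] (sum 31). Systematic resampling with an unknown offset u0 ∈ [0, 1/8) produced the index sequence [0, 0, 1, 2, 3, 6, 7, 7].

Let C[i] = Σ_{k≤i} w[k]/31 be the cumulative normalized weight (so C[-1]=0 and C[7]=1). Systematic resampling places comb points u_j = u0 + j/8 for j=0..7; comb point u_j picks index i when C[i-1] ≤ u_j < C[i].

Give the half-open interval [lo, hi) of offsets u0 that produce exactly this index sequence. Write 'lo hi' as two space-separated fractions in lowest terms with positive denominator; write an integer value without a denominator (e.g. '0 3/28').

0 9/248

C = [5/31, 9/31, 14/31, 17/31, 17/31, 17/31, 22/31, 1]
j=0 picked index 0: u0 ∈ [0, 5/31)
j=1 picked index 0: u0 ∈ [-1/8, 9/248)
j=2 picked index 1: u0 ∈ [-11/124, 5/124)
j=3 picked index 2: u0 ∈ [-21/248, 19/248)
j=4 picked index 3: u0 ∈ [-3/62, 3/62)
j=5 picked index 6: u0 ∈ [-19/248, 21/248)
j=6 picked index 7: u0 ∈ [-5/124, 1/4)
j=7 picked index 7: u0 ∈ [-41/248, 1/8)
intersection: [0, 9/248)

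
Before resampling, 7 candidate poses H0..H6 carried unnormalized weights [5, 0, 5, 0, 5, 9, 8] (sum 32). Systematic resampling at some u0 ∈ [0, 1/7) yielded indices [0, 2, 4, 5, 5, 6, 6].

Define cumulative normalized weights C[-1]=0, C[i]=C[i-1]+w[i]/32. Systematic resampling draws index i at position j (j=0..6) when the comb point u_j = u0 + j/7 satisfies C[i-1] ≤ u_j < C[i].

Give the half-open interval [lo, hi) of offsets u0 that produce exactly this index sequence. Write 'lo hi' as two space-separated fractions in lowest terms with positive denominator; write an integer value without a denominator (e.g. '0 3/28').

9/224 1/7

C = [5/32, 5/32, 5/16, 5/16, 15/32, 3/4, 1]
j=0 picked index 0: u0 ∈ [0, 5/32)
j=1 picked index 2: u0 ∈ [3/224, 19/112)
j=2 picked index 4: u0 ∈ [3/112, 41/224)
j=3 picked index 5: u0 ∈ [9/224, 9/28)
j=4 picked index 5: u0 ∈ [-23/224, 5/28)
j=5 picked index 6: u0 ∈ [1/28, 2/7)
j=6 picked index 6: u0 ∈ [-3/28, 1/7)
intersection: [9/224, 1/7)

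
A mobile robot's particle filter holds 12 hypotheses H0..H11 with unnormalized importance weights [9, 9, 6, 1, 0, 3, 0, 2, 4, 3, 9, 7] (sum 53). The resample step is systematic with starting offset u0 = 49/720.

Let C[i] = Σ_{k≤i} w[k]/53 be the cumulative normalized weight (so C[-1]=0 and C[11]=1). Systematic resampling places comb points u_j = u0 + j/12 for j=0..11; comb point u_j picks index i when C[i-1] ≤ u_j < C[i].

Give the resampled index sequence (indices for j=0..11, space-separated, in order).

0 0 1 1 2 5 8 9 10 10 11 11

C = [9/53, 18/53, 24/53, 25/53, 25/53, 28/53, 28/53, 30/53, 34/53, 37/53, 46/53, 1]
j=0: u_0=49/720 ∈ [0, 9/53) → index 0
j=1: u_1=109/720 ∈ [0, 9/53) → index 0
j=2: u_2=169/720 ∈ [9/53, 18/53) → index 1
j=3: u_3=229/720 ∈ [9/53, 18/53) → index 1
j=4: u_4=289/720 ∈ [18/53, 24/53) → index 2
j=5: u_5=349/720 ∈ [25/53, 28/53) → index 5
j=6: u_6=409/720 ∈ [30/53, 34/53) → index 8
j=7: u_7=469/720 ∈ [34/53, 37/53) → index 9
j=8: u_8=529/720 ∈ [37/53, 46/53) → index 10
j=9: u_9=589/720 ∈ [37/53, 46/53) → index 10
j=10: u_10=649/720 ∈ [46/53, 1) → index 11
j=11: u_11=709/720 ∈ [46/53, 1) → index 11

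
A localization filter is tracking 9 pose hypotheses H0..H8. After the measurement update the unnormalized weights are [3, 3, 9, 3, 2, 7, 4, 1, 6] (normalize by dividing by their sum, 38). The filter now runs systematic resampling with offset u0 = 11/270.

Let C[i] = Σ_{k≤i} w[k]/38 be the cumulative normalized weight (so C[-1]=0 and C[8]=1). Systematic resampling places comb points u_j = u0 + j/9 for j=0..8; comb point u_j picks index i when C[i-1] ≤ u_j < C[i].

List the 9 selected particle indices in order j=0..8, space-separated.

C = [3/38, 3/19, 15/38, 9/19, 10/19, 27/38, 31/38, 16/19, 1]
j=0: u_0=11/270 ∈ [0, 3/38) → index 0
j=1: u_1=41/270 ∈ [3/38, 3/19) → index 1
j=2: u_2=71/270 ∈ [3/19, 15/38) → index 2
j=3: u_3=101/270 ∈ [3/19, 15/38) → index 2
j=4: u_4=131/270 ∈ [9/19, 10/19) → index 4
j=5: u_5=161/270 ∈ [10/19, 27/38) → index 5
j=6: u_6=191/270 ∈ [10/19, 27/38) → index 5
j=7: u_7=221/270 ∈ [31/38, 16/19) → index 7
j=8: u_8=251/270 ∈ [16/19, 1) → index 8

0 1 2 2 4 5 5 7 8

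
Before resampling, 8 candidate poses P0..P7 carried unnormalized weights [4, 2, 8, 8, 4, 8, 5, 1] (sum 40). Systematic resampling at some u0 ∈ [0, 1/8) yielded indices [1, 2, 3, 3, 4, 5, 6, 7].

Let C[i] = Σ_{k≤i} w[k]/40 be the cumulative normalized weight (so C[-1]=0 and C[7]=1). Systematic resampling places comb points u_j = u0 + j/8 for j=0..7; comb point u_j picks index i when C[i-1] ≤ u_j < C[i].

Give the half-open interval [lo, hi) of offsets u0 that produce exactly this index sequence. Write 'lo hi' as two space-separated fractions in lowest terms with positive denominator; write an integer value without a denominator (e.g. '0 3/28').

C = [1/10, 3/20, 7/20, 11/20, 13/20, 17/20, 39/40, 1]
j=0 picked index 1: u0 ∈ [1/10, 3/20)
j=1 picked index 2: u0 ∈ [1/40, 9/40)
j=2 picked index 3: u0 ∈ [1/10, 3/10)
j=3 picked index 3: u0 ∈ [-1/40, 7/40)
j=4 picked index 4: u0 ∈ [1/20, 3/20)
j=5 picked index 5: u0 ∈ [1/40, 9/40)
j=6 picked index 6: u0 ∈ [1/10, 9/40)
j=7 picked index 7: u0 ∈ [1/10, 1/8)
intersection: [1/10, 1/8)

1/10 1/8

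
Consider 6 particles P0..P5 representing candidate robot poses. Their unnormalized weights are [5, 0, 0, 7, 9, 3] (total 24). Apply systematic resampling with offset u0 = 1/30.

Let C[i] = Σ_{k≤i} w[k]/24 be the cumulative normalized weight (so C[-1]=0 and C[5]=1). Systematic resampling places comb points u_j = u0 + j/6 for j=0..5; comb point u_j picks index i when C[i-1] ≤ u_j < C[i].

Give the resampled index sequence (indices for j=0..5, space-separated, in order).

C = [5/24, 5/24, 5/24, 1/2, 7/8, 1]
j=0: u_0=1/30 ∈ [0, 5/24) → index 0
j=1: u_1=1/5 ∈ [0, 5/24) → index 0
j=2: u_2=11/30 ∈ [5/24, 1/2) → index 3
j=3: u_3=8/15 ∈ [1/2, 7/8) → index 4
j=4: u_4=7/10 ∈ [1/2, 7/8) → index 4
j=5: u_5=13/15 ∈ [1/2, 7/8) → index 4

0 0 3 4 4 4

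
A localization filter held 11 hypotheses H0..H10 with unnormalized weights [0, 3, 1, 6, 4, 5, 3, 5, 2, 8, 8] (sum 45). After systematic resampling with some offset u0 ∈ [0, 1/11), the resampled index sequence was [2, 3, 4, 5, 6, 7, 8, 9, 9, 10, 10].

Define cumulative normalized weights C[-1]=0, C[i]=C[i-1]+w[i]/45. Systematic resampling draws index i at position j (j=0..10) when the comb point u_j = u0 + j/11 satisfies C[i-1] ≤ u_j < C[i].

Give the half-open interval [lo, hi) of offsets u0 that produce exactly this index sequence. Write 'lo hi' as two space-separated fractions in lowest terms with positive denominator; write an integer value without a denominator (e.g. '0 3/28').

C = [0, 1/15, 4/45, 2/9, 14/45, 19/45, 22/45, 3/5, 29/45, 37/45, 1]
j=0 picked index 2: u0 ∈ [1/15, 4/45)
j=1 picked index 3: u0 ∈ [-1/495, 13/99)
j=2 picked index 4: u0 ∈ [4/99, 64/495)
j=3 picked index 5: u0 ∈ [19/495, 74/495)
j=4 picked index 6: u0 ∈ [29/495, 62/495)
j=5 picked index 7: u0 ∈ [17/495, 8/55)
j=6 picked index 8: u0 ∈ [3/55, 49/495)
j=7 picked index 9: u0 ∈ [4/495, 92/495)
j=8 picked index 9: u0 ∈ [-41/495, 47/495)
j=9 picked index 10: u0 ∈ [2/495, 2/11)
j=10 picked index 10: u0 ∈ [-43/495, 1/11)
intersection: [1/15, 4/45)

1/15 4/45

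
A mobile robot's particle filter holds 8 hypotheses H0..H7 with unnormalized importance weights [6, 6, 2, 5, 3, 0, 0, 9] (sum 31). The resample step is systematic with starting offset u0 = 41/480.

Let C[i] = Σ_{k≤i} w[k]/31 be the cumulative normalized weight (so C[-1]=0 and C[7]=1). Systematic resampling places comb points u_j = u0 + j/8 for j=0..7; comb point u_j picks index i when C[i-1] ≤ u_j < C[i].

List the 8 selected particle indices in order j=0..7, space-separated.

C = [6/31, 12/31, 14/31, 19/31, 22/31, 22/31, 22/31, 1]
j=0: u_0=41/480 ∈ [0, 6/31) → index 0
j=1: u_1=101/480 ∈ [6/31, 12/31) → index 1
j=2: u_2=161/480 ∈ [6/31, 12/31) → index 1
j=3: u_3=221/480 ∈ [14/31, 19/31) → index 3
j=4: u_4=281/480 ∈ [14/31, 19/31) → index 3
j=5: u_5=341/480 ∈ [22/31, 1) → index 7
j=6: u_6=401/480 ∈ [22/31, 1) → index 7
j=7: u_7=461/480 ∈ [22/31, 1) → index 7

0 1 1 3 3 7 7 7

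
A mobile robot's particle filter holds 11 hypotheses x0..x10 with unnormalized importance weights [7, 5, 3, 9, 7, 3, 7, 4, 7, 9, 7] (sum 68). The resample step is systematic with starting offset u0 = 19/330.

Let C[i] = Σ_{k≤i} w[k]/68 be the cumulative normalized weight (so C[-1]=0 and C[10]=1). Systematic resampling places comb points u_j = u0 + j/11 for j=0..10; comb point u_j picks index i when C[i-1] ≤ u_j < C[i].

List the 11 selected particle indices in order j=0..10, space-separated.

C = [7/68, 3/17, 15/68, 6/17, 31/68, 1/2, 41/68, 45/68, 13/17, 61/68, 1]
j=0: u_0=19/330 ∈ [0, 7/68) → index 0
j=1: u_1=49/330 ∈ [7/68, 3/17) → index 1
j=2: u_2=79/330 ∈ [15/68, 6/17) → index 3
j=3: u_3=109/330 ∈ [15/68, 6/17) → index 3
j=4: u_4=139/330 ∈ [6/17, 31/68) → index 4
j=5: u_5=169/330 ∈ [1/2, 41/68) → index 6
j=6: u_6=199/330 ∈ [41/68, 45/68) → index 7
j=7: u_7=229/330 ∈ [45/68, 13/17) → index 8
j=8: u_8=259/330 ∈ [13/17, 61/68) → index 9
j=9: u_9=289/330 ∈ [13/17, 61/68) → index 9
j=10: u_10=29/30 ∈ [61/68, 1) → index 10

0 1 3 3 4 6 7 8 9 9 10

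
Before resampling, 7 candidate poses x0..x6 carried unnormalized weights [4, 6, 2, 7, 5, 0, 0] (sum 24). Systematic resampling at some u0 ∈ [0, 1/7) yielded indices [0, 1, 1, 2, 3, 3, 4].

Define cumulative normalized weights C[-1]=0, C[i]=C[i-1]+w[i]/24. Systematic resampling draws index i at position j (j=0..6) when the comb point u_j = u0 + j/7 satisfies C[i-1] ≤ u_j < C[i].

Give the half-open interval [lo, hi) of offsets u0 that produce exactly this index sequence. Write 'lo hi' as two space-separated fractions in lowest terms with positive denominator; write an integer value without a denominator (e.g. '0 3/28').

C = [1/6, 5/12, 1/2, 19/24, 1, 1, 1]
j=0 picked index 0: u0 ∈ [0, 1/6)
j=1 picked index 1: u0 ∈ [1/42, 23/84)
j=2 picked index 1: u0 ∈ [-5/42, 11/84)
j=3 picked index 2: u0 ∈ [-1/84, 1/14)
j=4 picked index 3: u0 ∈ [-1/14, 37/168)
j=5 picked index 3: u0 ∈ [-3/14, 13/168)
j=6 picked index 4: u0 ∈ [-11/168, 1/7)
intersection: [1/42, 1/14)

1/42 1/14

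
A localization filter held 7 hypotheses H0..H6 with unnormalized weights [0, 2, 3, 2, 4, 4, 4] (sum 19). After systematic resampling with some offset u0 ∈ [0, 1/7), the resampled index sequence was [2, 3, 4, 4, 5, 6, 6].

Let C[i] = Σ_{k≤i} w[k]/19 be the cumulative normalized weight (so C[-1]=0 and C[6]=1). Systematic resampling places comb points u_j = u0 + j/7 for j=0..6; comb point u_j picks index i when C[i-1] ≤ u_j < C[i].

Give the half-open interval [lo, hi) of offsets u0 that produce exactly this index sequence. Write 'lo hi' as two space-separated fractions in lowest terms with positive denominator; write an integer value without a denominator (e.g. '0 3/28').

C = [0, 2/19, 5/19, 7/19, 11/19, 15/19, 1]
j=0 picked index 2: u0 ∈ [2/19, 5/19)
j=1 picked index 3: u0 ∈ [16/133, 30/133)
j=2 picked index 4: u0 ∈ [11/133, 39/133)
j=3 picked index 4: u0 ∈ [-8/133, 20/133)
j=4 picked index 5: u0 ∈ [1/133, 29/133)
j=5 picked index 6: u0 ∈ [10/133, 2/7)
j=6 picked index 6: u0 ∈ [-9/133, 1/7)
intersection: [16/133, 1/7)

16/133 1/7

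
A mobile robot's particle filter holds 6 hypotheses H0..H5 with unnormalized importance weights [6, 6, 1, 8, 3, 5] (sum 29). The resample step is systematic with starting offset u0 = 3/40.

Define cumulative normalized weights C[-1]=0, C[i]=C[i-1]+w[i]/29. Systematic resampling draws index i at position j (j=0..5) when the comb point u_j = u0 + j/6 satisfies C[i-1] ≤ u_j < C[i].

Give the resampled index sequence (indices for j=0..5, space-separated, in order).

0 1 1 3 4 5

C = [6/29, 12/29, 13/29, 21/29, 24/29, 1]
j=0: u_0=3/40 ∈ [0, 6/29) → index 0
j=1: u_1=29/120 ∈ [6/29, 12/29) → index 1
j=2: u_2=49/120 ∈ [6/29, 12/29) → index 1
j=3: u_3=23/40 ∈ [13/29, 21/29) → index 3
j=4: u_4=89/120 ∈ [21/29, 24/29) → index 4
j=5: u_5=109/120 ∈ [24/29, 1) → index 5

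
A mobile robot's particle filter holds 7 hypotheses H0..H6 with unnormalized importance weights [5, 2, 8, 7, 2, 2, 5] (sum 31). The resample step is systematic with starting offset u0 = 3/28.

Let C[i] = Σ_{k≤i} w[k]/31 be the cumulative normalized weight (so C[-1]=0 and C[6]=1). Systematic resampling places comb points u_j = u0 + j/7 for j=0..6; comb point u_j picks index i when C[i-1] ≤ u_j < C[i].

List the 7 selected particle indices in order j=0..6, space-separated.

C = [5/31, 7/31, 15/31, 22/31, 24/31, 26/31, 1]
j=0: u_0=3/28 ∈ [0, 5/31) → index 0
j=1: u_1=1/4 ∈ [7/31, 15/31) → index 2
j=2: u_2=11/28 ∈ [7/31, 15/31) → index 2
j=3: u_3=15/28 ∈ [15/31, 22/31) → index 3
j=4: u_4=19/28 ∈ [15/31, 22/31) → index 3
j=5: u_5=23/28 ∈ [24/31, 26/31) → index 5
j=6: u_6=27/28 ∈ [26/31, 1) → index 6

0 2 2 3 3 5 6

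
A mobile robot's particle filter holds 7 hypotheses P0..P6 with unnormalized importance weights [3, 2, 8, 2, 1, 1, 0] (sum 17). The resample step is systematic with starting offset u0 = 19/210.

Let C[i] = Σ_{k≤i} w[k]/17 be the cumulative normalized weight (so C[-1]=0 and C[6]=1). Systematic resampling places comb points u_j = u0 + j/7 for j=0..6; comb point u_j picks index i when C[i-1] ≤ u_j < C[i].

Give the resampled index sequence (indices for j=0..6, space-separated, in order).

C = [3/17, 5/17, 13/17, 15/17, 16/17, 1, 1]
j=0: u_0=19/210 ∈ [0, 3/17) → index 0
j=1: u_1=7/30 ∈ [3/17, 5/17) → index 1
j=2: u_2=79/210 ∈ [5/17, 13/17) → index 2
j=3: u_3=109/210 ∈ [5/17, 13/17) → index 2
j=4: u_4=139/210 ∈ [5/17, 13/17) → index 2
j=5: u_5=169/210 ∈ [13/17, 15/17) → index 3
j=6: u_6=199/210 ∈ [16/17, 1) → index 5

0 1 2 2 2 3 5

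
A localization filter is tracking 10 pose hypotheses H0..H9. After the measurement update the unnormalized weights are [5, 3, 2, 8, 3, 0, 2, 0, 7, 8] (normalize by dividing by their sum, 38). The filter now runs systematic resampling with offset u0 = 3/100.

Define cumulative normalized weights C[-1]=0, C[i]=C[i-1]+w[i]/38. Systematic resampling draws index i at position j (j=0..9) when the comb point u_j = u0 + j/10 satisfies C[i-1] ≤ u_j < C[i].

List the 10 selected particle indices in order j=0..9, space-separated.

C = [5/38, 4/19, 5/19, 9/19, 21/38, 21/38, 23/38, 23/38, 15/19, 1]
j=0: u_0=3/100 ∈ [0, 5/38) → index 0
j=1: u_1=13/100 ∈ [0, 5/38) → index 0
j=2: u_2=23/100 ∈ [4/19, 5/19) → index 2
j=3: u_3=33/100 ∈ [5/19, 9/19) → index 3
j=4: u_4=43/100 ∈ [5/19, 9/19) → index 3
j=5: u_5=53/100 ∈ [9/19, 21/38) → index 4
j=6: u_6=63/100 ∈ [23/38, 15/19) → index 8
j=7: u_7=73/100 ∈ [23/38, 15/19) → index 8
j=8: u_8=83/100 ∈ [15/19, 1) → index 9
j=9: u_9=93/100 ∈ [15/19, 1) → index 9

0 0 2 3 3 4 8 8 9 9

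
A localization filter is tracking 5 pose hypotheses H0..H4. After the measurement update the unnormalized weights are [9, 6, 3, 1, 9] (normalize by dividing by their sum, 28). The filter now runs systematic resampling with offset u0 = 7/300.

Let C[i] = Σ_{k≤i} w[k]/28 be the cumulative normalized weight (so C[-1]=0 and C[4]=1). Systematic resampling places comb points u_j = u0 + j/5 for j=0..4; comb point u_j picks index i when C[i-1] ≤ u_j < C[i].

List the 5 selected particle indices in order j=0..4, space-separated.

0 0 1 2 4

C = [9/28, 15/28, 9/14, 19/28, 1]
j=0: u_0=7/300 ∈ [0, 9/28) → index 0
j=1: u_1=67/300 ∈ [0, 9/28) → index 0
j=2: u_2=127/300 ∈ [9/28, 15/28) → index 1
j=3: u_3=187/300 ∈ [15/28, 9/14) → index 2
j=4: u_4=247/300 ∈ [19/28, 1) → index 4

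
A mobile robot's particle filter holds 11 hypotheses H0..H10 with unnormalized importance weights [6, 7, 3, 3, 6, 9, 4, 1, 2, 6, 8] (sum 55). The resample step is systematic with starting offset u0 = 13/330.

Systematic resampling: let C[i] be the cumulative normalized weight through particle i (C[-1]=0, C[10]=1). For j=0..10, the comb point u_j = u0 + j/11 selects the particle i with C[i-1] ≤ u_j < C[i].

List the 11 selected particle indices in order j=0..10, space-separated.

0 1 1 3 4 5 5 6 9 10 10

C = [6/55, 13/55, 16/55, 19/55, 5/11, 34/55, 38/55, 39/55, 41/55, 47/55, 1]
j=0: u_0=13/330 ∈ [0, 6/55) → index 0
j=1: u_1=43/330 ∈ [6/55, 13/55) → index 1
j=2: u_2=73/330 ∈ [6/55, 13/55) → index 1
j=3: u_3=103/330 ∈ [16/55, 19/55) → index 3
j=4: u_4=133/330 ∈ [19/55, 5/11) → index 4
j=5: u_5=163/330 ∈ [5/11, 34/55) → index 5
j=6: u_6=193/330 ∈ [5/11, 34/55) → index 5
j=7: u_7=223/330 ∈ [34/55, 38/55) → index 6
j=8: u_8=23/30 ∈ [41/55, 47/55) → index 9
j=9: u_9=283/330 ∈ [47/55, 1) → index 10
j=10: u_10=313/330 ∈ [47/55, 1) → index 10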